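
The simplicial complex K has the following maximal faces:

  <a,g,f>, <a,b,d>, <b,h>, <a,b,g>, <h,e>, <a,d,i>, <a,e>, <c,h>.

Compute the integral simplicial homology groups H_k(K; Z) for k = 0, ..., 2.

Take the total order a < b < c < d < e < f < g < h < i on the vertex set. Then K (dimension 2) consists of the simplices:

  0-simplices (9): a, b, c, d, e, f, g, h, i
  1-simplices (13): ab, ad, ae, af, ag, ai, bd, bg, bh, ch, di, eh, fg
  2-simplices (4): abd, abg, adi, afg

so the chain groups are C_0 ≅ Z^9, C_1 ≅ Z^13, C_2 ≅ Z^4.

∂_1: C_1 → C_0 maps an edge to its endpoints' difference, ∂[p,q] = q − p. For instance
  ∂af = f − a.
The 9×13 boundary matrix has rank 8 and Smith normal form diag(1,1,1,1,1,1,1,1).

The boundary map ∂_2: C_2 → C_1 maps a triangle to the signed sum of its edges. For instance
  ∂abd = bd − ad + ab,
  ∂adi = di − ai + ad.
The resulting 13×4 matrix has rank 4, and its Smith normal form has invariant factors (1,1,1,1).

Now H_k = ker ∂_k / im ∂_{k+1}, so:

  H_0: rank C_0 − rank ∂_1 = 9 − 8 = 1, and the invariant factors of ∂_1 are all 1, so H_0 = Z.
  H_1: rank ker ∂_1 − rank ∂_2 = (13 − 8) − 4 = 1, and the invariant factors of ∂_2 are all 1, so H_1 = Z.
  H_2: rank ker ∂_2 − rank ∂_3 = (4 − 4) − 0 = 0, and there is no ∂_3, so H_2 = 0.

As a check, the Euler characteristic is 9 − 13 + 4 = 0, which agrees with 1 − 1 + 0 = 0.

H_0 ≅ Z,  H_1 ≅ Z,  H_2 = 0.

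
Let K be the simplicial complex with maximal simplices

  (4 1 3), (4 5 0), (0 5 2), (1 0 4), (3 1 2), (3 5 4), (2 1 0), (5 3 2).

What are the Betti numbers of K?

b_0 = 1, b_1 = 0, b_2 = 1.

Take the total order 0 < 1 < 2 < 3 < 4 < 5 on the vertex set. Then K (dimension 2) consists of the simplices:

  0-simplices (6): [0], [1], [2], [3], [4], [5]
  1-simplices (12): [0,1], [0,2], [0,4], [0,5], [1,2], [1,3], [1,4], [2,3], [2,5], [3,4], [3,5], [4,5]
  2-simplices (8): [0,1,2], [0,1,4], [0,2,5], [0,4,5], [1,2,3], [1,3,4], [2,3,5], [3,4,5]

so the chain groups are C_0 ≅ Z^6, C_1 ≅ Z^12, C_2 ≅ Z^8.

∂_1: C_1 → C_0 is given by ∂[p,q] = [q] − [p]. For instance
  ∂[0,4] = [4] − [0].
The 6×12 boundary matrix has rank 5 and Smith normal form diag(1,1,1,1,1).

The boundary map ∂_2: C_2 → C_1 maps a triangle to the signed sum of its edges. For instance
  ∂[0,4,5] = [4,5] − [0,5] + [0,4],
  ∂[1,3,4] = [3,4] − [1,4] + [1,3].
The resulting 12×8 matrix has rank 7, and its Smith normal form has invariant factors (1,1,1,1,1,1,1).

From H_k ≅ ker(∂_k) / im(∂_{k+1}) we obtain:

  H_0: rank C_0 − rank ∂_1 = 6 − 5 = 1, and the invariant factors of ∂_1 are all 1, so H_0 = Z.
  H_1: rank ker ∂_1 − rank ∂_2 = (12 − 5) − 7 = 0, and the invariant factors of ∂_2 are all 1, so H_1 = 0.
  H_2: rank ker ∂_2 − rank ∂_3 = (8 − 7) − 0 = 1, and there is no ∂_3, so H_2 = Z.

Hence the Betti numbers are b_0 = 1, b_1 = 0, b_2 = 1.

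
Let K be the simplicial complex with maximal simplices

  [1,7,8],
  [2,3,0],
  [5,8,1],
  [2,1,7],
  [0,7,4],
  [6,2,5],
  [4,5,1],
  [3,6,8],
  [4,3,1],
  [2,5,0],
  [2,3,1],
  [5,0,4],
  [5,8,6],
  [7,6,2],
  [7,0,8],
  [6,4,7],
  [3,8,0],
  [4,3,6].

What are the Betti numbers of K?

b_0 = 1, b_1 = 2, b_2 = 1.

Order the vertices as 0 < 1 < 2 < 3 < 4 < 5 < 6 < 7 < 8. Listing each simplex with vertices in this order, K has dimension 2 with simplices:

  0-simplices (9): [0], [1], [2], [3], [4], [5], [6], [7], [8]
  1-simplices (27): (27 of them)
  2-simplices (18): [0,2,3], [0,2,5], [0,3,8], [0,4,5], [0,4,7], [0,7,8], [1,2,3], [1,2,7], [1,3,4], [1,4,5], [1,5,8], [1,7,8], [2,5,6], [2,6,7], [3,4,6], [3,6,8], [4,6,7], [5,6,8]

giving chain groups C_0 ≅ Z^9, C_1 ≅ Z^27, C_2 ≅ Z^18.

Boundary ∂_1: C_1 → C_0 is given by ∂[p,q] = [q] − [p].
This gives a 9×27 integer matrix of rank 8; reducing to Smith normal form yields diagonal entries (1,1,1,1,1,1,1,1).

Boundary ∂_2: C_2 → C_1 maps a triangle to the signed sum of its edges. For instance
  ∂[0,4,5] = [4,5] − [0,5] + [0,4],
  ∂[1,2,7] = [2,7] − [1,7] + [1,2].
As a 27×18 matrix over Z this has rank 17, with invariant factors (1,1,1,1,1,1,1,1,1,1,1,1,1,1,1,1,1).

Now H_k = ker ∂_k / im ∂_{k+1}, so:

  H_0: rank C_0 − rank ∂_1 = 9 − 8 = 1, and the invariant factors of ∂_1 are all 1, so H_0 ≅ Z.
  H_1: rank ker ∂_1 − rank ∂_2 = (27 − 8) − 17 = 2, and the invariant factors of ∂_2 are all 1, so H_1 ≅ Z^2.
  H_2: rank ker ∂_2 − rank ∂_3 = (18 − 17) − 0 = 1, and there is no ∂_3, so H_2 ≅ Z.

Hence the Betti numbers are b_0 = 1, b_1 = 2, b_2 = 1.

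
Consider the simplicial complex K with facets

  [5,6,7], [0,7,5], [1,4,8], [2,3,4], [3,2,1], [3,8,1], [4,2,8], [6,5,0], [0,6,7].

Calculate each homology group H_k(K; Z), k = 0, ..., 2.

Order the vertices as 0 < 1 < 2 < 3 < 4 < 5 < 6 < 7 < 8. Listing each simplex with vertices in this order, K has dimension 2 with simplices:

  0-simplices (9): [0], [1], [2], [3], [4], [5], [6], [7], [8]
  1-simplices (16): [0,5], [0,6], [0,7], [1,2], [1,3], [1,4], [1,8], [2,3], [2,4], [2,8], [3,4], [3,8], [4,8], [5,6], [5,7], [6,7]
  2-simplices (9): [0,5,6], [0,5,7], [0,6,7], [1,2,3], [1,3,8], [1,4,8], [2,3,4], [2,4,8], [5,6,7]

so the chain groups are C_0 ≅ Z^9, C_1 ≅ Z^16, C_2 ≅ Z^9.

∂_1: C_1 → C_0 is given by ∂[p,q] = [q] − [p]. For instance
  ∂[1,8] = [8] − [1].
The resulting 9×16 matrix has rank 7, and its Smith normal form has invariant factors (1,1,1,1,1,1,1).

∂_2: C_2 → C_1 sends each 2-simplex [p,q,r] to [q,r] − [p,r] + [p,q]. For instance
  ∂[5,6,7] = [6,7] − [5,7] + [5,6],
  ∂[2,3,4] = [3,4] − [2,4] + [2,3].
The resulting 16×9 matrix has rank 8, and its Smith normal form has invariant factors (1,1,1,1,1,1,1,1).

From H_k ≅ ker(∂_k) / im(∂_{k+1}) we obtain:

  H_0: rank C_0 − rank ∂_1 = 9 − 7 = 2, and the invariant factors of ∂_1 are all 1, so H_0 = Z^2.
  H_1: rank ker ∂_1 − rank ∂_2 = (16 − 7) − 8 = 1, and the invariant factors of ∂_2 are all 1, so H_1 = Z.
  H_2: rank ker ∂_2 − rank ∂_3 = (9 − 8) − 0 = 1, and there is no ∂_3, so H_2 = Z.

H_0 ≅ Z^2,  H_1 ≅ Z,  H_2 ≅ Z.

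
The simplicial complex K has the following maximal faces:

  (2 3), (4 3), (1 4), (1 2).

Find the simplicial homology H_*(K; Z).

Take the total order 1 < 2 < 3 < 4 on the vertex set. Then K (dimension 1) consists of the simplices:

  0-simplices (4): [1], [2], [3], [4]
  1-simplices (4): [1,2], [1,4], [2,3], [3,4]

giving chain groups C_0 ≅ Z^4, C_1 ≅ Z^4.

∂_1: C_1 → C_0 sends each edge [p,q] (with p < q) to q − p. For instance
  ∂[2,3] = [3] − [2].
This gives a 4×4 integer matrix of rank 3; reducing to Smith normal form yields diagonal entries (1,1,1).

Reading off H_k = ker ∂_k / im ∂_{k+1}:

  H_0: rank C_0 − rank ∂_1 = 4 − 3 = 1, and the invariant factors of ∂_1 are all 1, so H_0 = Z.
  H_1: rank ker ∂_1 − rank ∂_2 = (4 − 3) − 0 = 1, and there is no ∂_2, so H_1 = Z.

As a check, the Euler characteristic is 4 − 4 = 0, which agrees with 1 − 1 = 0.

H_0 ≅ Z,  H_1 ≅ Z.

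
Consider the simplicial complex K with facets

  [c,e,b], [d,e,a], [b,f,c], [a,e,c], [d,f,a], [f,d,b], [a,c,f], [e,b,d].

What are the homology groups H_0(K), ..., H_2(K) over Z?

H_0 ≅ Z,  H_1 = 0,  H_2 ≅ Z.

We work with the vertex ordering a < b < c < d < e < f. The simplices of K, each written with vertices in increasing order, are:

  0-simplices (6): a, b, c, d, e, f
  1-simplices (12): ac, ad, ae, af, bc, bd, be, bf, ce, cf, de, df
  2-simplices (8): ace, acf, ade, adf, bce, bcf, bde, bdf

so the chain groups are C_0 ≅ Z^6, C_1 ≅ Z^12, C_2 ≅ Z^8.

Boundary ∂_1: C_1 → C_0 is given by ∂[p,q] = [q] − [p].
The 6×12 boundary matrix has rank 5 and Smith normal form diag(1,1,1,1,1).

The boundary map ∂_2: C_2 → C_1 acts by ∂[p,q,r] = [q,r] − [p,r] + [p,q]. For instance
  ∂ade = de − ae + ad,
  ∂ace = ce − ae + ac.
The resulting 12×8 matrix has rank 7, and its Smith normal form has invariant factors (1,1,1,1,1,1,1).

Now H_k = ker ∂_k / im ∂_{k+1}, so:

  H_0: rank C_0 − rank ∂_1 = 6 − 5 = 1, and the invariant factors of ∂_1 are all 1, so H_0 = Z.
  H_1: rank ker ∂_1 − rank ∂_2 = (12 − 5) − 7 = 0, and the invariant factors of ∂_2 are all 1, so H_1 = 0.
  H_2: rank ker ∂_2 − rank ∂_3 = (8 − 7) − 0 = 1, and there is no ∂_3, so H_2 = Z.

As a check, the Euler characteristic is 6 − 12 + 8 = 2, which agrees with 1 − 0 + 1 = 2.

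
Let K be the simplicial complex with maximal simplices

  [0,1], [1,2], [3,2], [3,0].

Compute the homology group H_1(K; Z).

Take the total order 0 < 1 < 2 < 3 on the vertex set. Then K (dimension 1) consists of the simplices:

  0-simplices (4): [0], [1], [2], [3]
  1-simplices (4): [0,1], [0,3], [1,2], [2,3]

giving chain groups C_0 ≅ Z^4, C_1 ≅ Z^4.

The boundary map ∂_1: C_1 → C_0 is given by ∂[p,q] = [q] − [p].
The resulting 4×4 matrix has rank 3, and its Smith normal form has invariant factors (1,1,1).

Reading off H_k = ker ∂_k / im ∂_{k+1}:

  H_1: rank ker ∂_1 − rank ∂_2 = (4 − 3) − 0 = 1, and there is no ∂_2, so H_1 ≅ Z.

H_1 ≅ Z.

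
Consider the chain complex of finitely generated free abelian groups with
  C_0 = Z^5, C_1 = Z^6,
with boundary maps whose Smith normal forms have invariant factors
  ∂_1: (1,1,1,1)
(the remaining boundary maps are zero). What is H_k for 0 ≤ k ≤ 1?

H_0 ≅ Z,  H_1 ≅ Z^2.

H_0: b_0 = 5 − 0 − 4 = 1; torsion from ∂_1 factors > 1: none. So H_0 ≅ Z.
H_1: b_1 = 6 − 4 − 0 = 2; torsion from ∂_2 factors > 1: none. So H_1 ≅ Z^2.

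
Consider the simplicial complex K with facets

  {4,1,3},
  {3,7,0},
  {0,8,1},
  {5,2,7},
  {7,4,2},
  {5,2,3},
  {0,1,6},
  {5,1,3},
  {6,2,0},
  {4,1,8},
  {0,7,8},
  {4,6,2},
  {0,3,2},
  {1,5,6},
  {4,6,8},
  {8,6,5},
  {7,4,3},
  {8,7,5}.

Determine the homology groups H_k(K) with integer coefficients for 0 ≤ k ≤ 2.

We work with the vertex ordering 0 < 1 < 2 < 3 < 4 < 5 < 6 < 7 < 8. The simplices of K, each written with vertices in increasing order, are:

  0-simplices (9): [0], [1], [2], [3], [4], [5], [6], [7], [8]
  1-simplices (27): (27 of them)
  2-simplices (18): [0,1,6], [0,1,8], [0,2,3], [0,2,6], [0,3,7], [0,7,8], [1,3,4], [1,3,5], [1,4,8], [1,5,6], [2,3,5], [2,4,6], [2,4,7], [2,5,7], [3,4,7], [4,6,8], [5,6,8], [5,7,8]

giving chain groups C_0 ≅ Z^9, C_1 ≅ Z^27, C_2 ≅ Z^18.

∂_1: C_1 → C_0 is given by ∂[p,q] = [q] − [p]. For instance
  ∂[0,8] = [8] − [0].
As a 9×27 matrix over Z this has rank 8, with invariant factors (1,1,1,1,1,1,1,1).

∂_2: C_2 → C_1 maps a triangle to the signed sum of its edges. For instance
  ∂[5,6,8] = [6,8] − [5,8] + [5,6],
  ∂[5,7,8] = [7,8] − [5,8] + [5,7].
The resulting 27×18 matrix has rank 18, and its Smith normal form has invariant factors (1,1,1,1,1,1,1,1,1,1,1,1,1,1,1,1,1,2).

Computing H_k = (kernel of ∂_k) / (image of ∂_{k+1}):

  H_0: rank C_0 − rank ∂_1 = 9 − 8 = 1, and the invariant factors of ∂_1 are all 1, so H_0 ≅ Z.
  H_1: rank ker ∂_1 − rank ∂_2 = (27 − 8) − 18 = 1, and ∂_2 has invariant factor 2 > 1, so H_1 ≅ Z ⊕ Z/2Z.
  H_2: rank ker ∂_2 − rank ∂_3 = (18 − 18) − 0 = 0, and there is no ∂_3, so H_2 ≅ 0.

(K is a triangulation of the Klein bottle.)

H_0 = Z,  H_1 = Z ⊕ Z/2Z,  H_2 = 0.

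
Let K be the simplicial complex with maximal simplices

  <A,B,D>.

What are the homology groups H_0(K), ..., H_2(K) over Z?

Fix the vertex order A < B < D and write every simplex with vertices in increasing order. Then dim K = 2 and the simplices of K are:

  0-simplices (3): A, B, D
  1-simplices (3): AB, AD, BD
  2-simplices (1): ABD

so the chain groups are C_0 ≅ Z^3, C_1 ≅ Z^3, C_2 ≅ Z^1.

∂_1: C_1 → C_0 sends each edge [p,q] (with p < q) to q − p. For instance
  ∂BD = D − B.
This gives a 3×3 integer matrix of rank 2; reducing to Smith normal form yields diagonal entries (1,1).

∂_2: C_2 → C_1 sends each 2-simplex [p,q,r] to [q,r] − [p,r] + [p,q]. For instance
  ∂ABD = BD − AD + AB.
As a 3×1 matrix over Z this has rank 1, with invariant factors (1).

From H_k ≅ ker(∂_k) / im(∂_{k+1}) we obtain:

  H_0: rank C_0 − rank ∂_1 = 3 − 2 = 1, and the invariant factors of ∂_1 are all 1, so H_0 ≅ Z.
  H_1: rank ker ∂_1 − rank ∂_2 = (3 − 2) − 1 = 0, and the invariant factors of ∂_2 are all 1, so H_1 ≅ 0.
  H_2: rank ker ∂_2 − rank ∂_3 = (1 − 1) − 0 = 0, and there is no ∂_3, so H_2 ≅ 0.

(K is a triangulation of the 2-simplex.)

H_0 ≅ Z,  H_1 = 0,  H_2 = 0.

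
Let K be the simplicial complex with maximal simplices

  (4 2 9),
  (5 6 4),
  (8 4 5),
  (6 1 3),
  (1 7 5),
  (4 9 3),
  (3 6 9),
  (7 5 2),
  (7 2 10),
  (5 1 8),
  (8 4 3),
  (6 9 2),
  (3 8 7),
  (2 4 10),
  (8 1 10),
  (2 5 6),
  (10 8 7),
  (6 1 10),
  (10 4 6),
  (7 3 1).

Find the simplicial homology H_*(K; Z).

H_0 ≅ Z,  H_1 ≅ Z × Z/2,  H_2 = 0.

Order the vertices as 1 < 2 < 3 < 4 < 5 < 6 < 7 < 8 < 9 < 10. Listing each simplex with vertices in this order, K has dimension 2 with simplices:

  0-simplices (10): [1], [2], [3], [4], [5], [6], [7], [8], [9], [10]
  1-simplices (30): (30 of them)
  2-simplices (20): (20 of them)

so the chain groups are C_0 ≅ Z^10, C_1 ≅ Z^30, C_2 ≅ Z^20.

The boundary map ∂_1: C_1 → C_0 is given by ∂[p,q] = [q] − [p].
The 10×30 boundary matrix has rank 9 and Smith normal form diag(1,1,1,1,1,1,1,1,1).

The boundary map ∂_2: C_2 → C_1 acts by ∂[p,q,r] = [q,r] − [p,r] + [p,q]. For instance
  ∂[2,5,6] = [5,6] − [2,6] + [2,5],
  ∂[2,5,7] = [5,7] − [2,7] + [2,5].
As a 30×20 matrix over Z this has rank 20, with invariant factors (1,1,1,1,1,1,1,1,1,1,1,1,1,1,1,1,1,1,1,2).

Reading off H_k = ker ∂_k / im ∂_{k+1}:

  H_0: rank C_0 − rank ∂_1 = 10 − 9 = 1, and the invariant factors of ∂_1 are all 1, so H_0 = Z.
  H_1: rank ker ∂_1 − rank ∂_2 = (30 − 9) − 20 = 1, and ∂_2 has invariant factor 2 > 1, so H_1 = Z × Z/2.
  H_2: rank ker ∂_2 − rank ∂_3 = (20 − 20) − 0 = 0, and there is no ∂_3, so H_2 = 0.

(K is a triangulation of the Klein bottle.)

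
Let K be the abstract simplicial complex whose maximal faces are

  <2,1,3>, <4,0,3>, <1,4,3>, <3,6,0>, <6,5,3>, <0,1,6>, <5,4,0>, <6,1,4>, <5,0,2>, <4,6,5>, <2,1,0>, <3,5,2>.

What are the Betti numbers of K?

Take the total order 0 < 1 < 2 < 3 < 4 < 5 < 6 on the vertex set. Then K (dimension 2) consists of the simplices:

  0-simplices (7): [0], [1], [2], [3], [4], [5], [6]
  1-simplices (18): [0,1], [0,2], [0,3], [0,4], [0,5], [0,6], [1,2], [1,3], [1,4], [1,6], [2,3], [2,5], [3,4], [3,5], [3,6], [4,5], [4,6], [5,6]
  2-simplices (12): [0,1,2], [0,1,6], [0,2,5], [0,3,4], [0,3,6], [0,4,5], [1,2,3], [1,3,4], [1,4,6], [2,3,5], [3,5,6], [4,5,6]

giving chain groups C_0 ≅ Z^7, C_1 ≅ Z^18, C_2 ≅ Z^12.

The boundary map ∂_1: C_1 → C_0 is given by ∂[p,q] = [q] − [p]. For instance
  ∂[1,6] = [6] − [1].
The 7×18 boundary matrix has rank 6 and Smith normal form diag(1,1,1,1,1,1).

Boundary ∂_2: C_2 → C_1 maps a triangle to the signed sum of its edges. For instance
  ∂[2,3,5] = [3,5] − [2,5] + [2,3],
  ∂[1,4,6] = [4,6] − [1,6] + [1,4].
As a 18×12 matrix over Z this has rank 12, with invariant factors (1,1,1,1,1,1,1,1,1,1,1,2).

Now H_k = ker ∂_k / im ∂_{k+1}, so:

  H_0: rank C_0 − rank ∂_1 = 7 − 6 = 1, and the invariant factors of ∂_1 are all 1, so H_0 = Z.
  H_1: rank ker ∂_1 − rank ∂_2 = (18 − 6) − 12 = 0, and ∂_2 has invariant factor 2 > 1, so H_1 = Z/2Z.
  H_2: rank ker ∂_2 − rank ∂_3 = (12 − 12) − 0 = 0, and there is no ∂_3, so H_2 = 0.

(K is a triangulation of the real projective plane RP^2.)

Hence the Betti numbers are b_0 = 1, b_1 = 0, b_2 = 0.

b_0 = 1, b_1 = 0, b_2 = 0.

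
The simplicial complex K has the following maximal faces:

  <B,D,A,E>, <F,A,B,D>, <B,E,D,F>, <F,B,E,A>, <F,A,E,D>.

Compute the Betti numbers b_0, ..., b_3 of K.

Fix the vertex order A < B < D < E < F and write every simplex with vertices in increasing order. Then dim K = 3 and the simplices of K are:

  0-simplices (5): A, B, D, E, F
  1-simplices (10): AB, AD, AE, AF, BD, BE, BF, DE, DF, EF
  2-simplices (10): ABD, ABE, ABF, ADE, ADF, AEF, BDE, BDF, BEF, DEF
  3-simplices (5): ABDE, ABDF, ABEF, ADEF, BDEF

Hence C_0 ≅ Z^5, C_1 ≅ Z^10, C_2 ≅ Z^10, C_3 ≅ Z^5.

The boundary map ∂_1: C_1 → C_0 sends each edge [p,q] (with p < q) to q − p. For instance
  ∂AD = D − A.
This gives a 5×10 integer matrix of rank 4; reducing to Smith normal form yields diagonal entries (1,1,1,1).

The boundary map ∂_2: C_2 → C_1 acts by ∂[p,q,r] = [q,r] − [p,r] + [p,q]. For instance
  ∂BEF = EF − BF + BE,
  ∂ADF = DF − AF + AD.
This gives a 10×10 integer matrix of rank 6; reducing to Smith normal form yields diagonal entries (1,1,1,1,1,1).

∂_3: C_3 → C_2 sends each 3-simplex σ to the alternating sum Σ_i (−1)^i (σ with its i-th vertex removed). For instance
  ∂BDEF = DEF − BEF + BDF − BDE,
  ∂ABDE = BDE − ADE + ABE − ABD.
This gives a 10×5 integer matrix of rank 4; reducing to Smith normal form yields diagonal entries (1,1,1,1).

Computing H_k = (kernel of ∂_k) / (image of ∂_{k+1}):

  H_0: rank C_0 − rank ∂_1 = 5 − 4 = 1, and the invariant factors of ∂_1 are all 1, so H_0 ≅ Z.
  H_1: rank ker ∂_1 − rank ∂_2 = (10 − 4) − 6 = 0, and the invariant factors of ∂_2 are all 1, so H_1 ≅ 0.
  H_2: rank ker ∂_2 − rank ∂_3 = (10 − 6) − 4 = 0, and the invariant factors of ∂_3 are all 1, so H_2 ≅ 0.
  H_3: rank ker ∂_3 − rank ∂_4 = (5 − 4) − 0 = 1, and there is no ∂_4, so H_3 ≅ Z.

(K is a triangulation of the 3-sphere S^3.)

Hence the Betti numbers are b_0 = 1, b_1 = 0, b_2 = 0, b_3 = 1.

b_0 = 1, b_1 = 0, b_2 = 0, b_3 = 1.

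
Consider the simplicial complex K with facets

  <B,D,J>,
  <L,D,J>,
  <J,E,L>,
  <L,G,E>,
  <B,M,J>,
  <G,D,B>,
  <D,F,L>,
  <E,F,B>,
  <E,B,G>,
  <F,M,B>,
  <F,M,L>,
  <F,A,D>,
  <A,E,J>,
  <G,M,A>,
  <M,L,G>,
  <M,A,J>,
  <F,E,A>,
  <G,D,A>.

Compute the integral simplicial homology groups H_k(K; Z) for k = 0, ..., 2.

K has 9 vertices, 27 edges, 18 triangles.
rank ∂_0 = 0, rank ∂_1 = 8 ⇒ b_0 = 9 − 0 − 8 = 1; all invariant factors of ∂_1 are 1 so no torsion. So H_0 ≅ Z.
rank ∂_1 = 8, rank ∂_2 = 17 ⇒ b_1 = 27 − 8 − 17 = 2; all invariant factors of ∂_2 are 1 so no torsion. So H_1 ≅ Z^2.
rank ∂_2 = 17, rank ∂_3 = 0 ⇒ b_2 = 18 − 17 − 0 = 1. So H_2 ≅ Z.

H_0 = Z,  H_1 = Z^2,  H_2 = Z.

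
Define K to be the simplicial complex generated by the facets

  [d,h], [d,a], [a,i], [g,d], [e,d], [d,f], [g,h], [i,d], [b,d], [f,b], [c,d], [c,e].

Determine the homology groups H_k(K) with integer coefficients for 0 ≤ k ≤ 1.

H_0 = Z,  H_1 = Z^4.

K has 9 vertices, 12 edges.
rank ∂_0 = 0, rank ∂_1 = 8 ⇒ b_0 = 9 − 0 − 8 = 1; all invariant factors of ∂_1 are 1 so no torsion. So H_0 ≅ Z.
rank ∂_1 = 8, rank ∂_2 = 0 ⇒ b_1 = 12 − 8 − 0 = 4. So H_1 ≅ Z^4.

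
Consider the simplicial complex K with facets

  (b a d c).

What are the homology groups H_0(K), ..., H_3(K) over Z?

H_0 ≅ Z,  H_1 = 0,  H_2 = 0,  H_3 = 0.

Fix the vertex order a < b < c < d and write every simplex with vertices in increasing order. Then dim K = 3 and the simplices of K are:

  0-simplices (4): a, b, c, d
  1-simplices (6): ab, ac, ad, bc, bd, cd
  2-simplices (4): abc, abd, acd, bcd
  3-simplices (1): abcd

so the chain groups are C_0 ≅ Z^4, C_1 ≅ Z^6, C_2 ≅ Z^4, C_3 ≅ Z^1.

Boundary ∂_1: C_1 → C_0 sends each edge [p,q] (with p < q) to q − p. For instance
  ∂ab = b − a.
This gives a 4×6 integer matrix of rank 3; reducing to Smith normal form yields diagonal entries (1,1,1).

Boundary ∂_2: C_2 → C_1 sends each 2-simplex [p,q,r] to [q,r] − [p,r] + [p,q]. For instance
  ∂bcd = cd − bd + bc,
  ∂abd = bd − ad + ab.
As a 6×4 matrix over Z this has rank 3, with invariant factors (1,1,1).

The boundary map ∂_3: C_3 → C_2 sends each 3-simplex σ to the alternating sum Σ_i (−1)^i (σ with its i-th vertex removed). For instance
  ∂abcd = bcd − acd + abd − abc.
This gives a 4×1 integer matrix of rank 1; reducing to Smith normal form yields diagonal entries (1).

From H_k ≅ ker(∂_k) / im(∂_{k+1}) we obtain:

  H_0: rank C_0 − rank ∂_1 = 4 − 3 = 1, and the invariant factors of ∂_1 are all 1, so H_0 ≅ Z.
  H_1: rank ker ∂_1 − rank ∂_2 = (6 − 3) − 3 = 0, and the invariant factors of ∂_2 are all 1, so H_1 ≅ 0.
  H_2: rank ker ∂_2 − rank ∂_3 = (4 − 3) − 1 = 0, and the invariant factors of ∂_3 are all 1, so H_2 ≅ 0.
  H_3: rank ker ∂_3 − rank ∂_4 = (1 − 1) − 0 = 0, and there is no ∂_4, so H_3 ≅ 0.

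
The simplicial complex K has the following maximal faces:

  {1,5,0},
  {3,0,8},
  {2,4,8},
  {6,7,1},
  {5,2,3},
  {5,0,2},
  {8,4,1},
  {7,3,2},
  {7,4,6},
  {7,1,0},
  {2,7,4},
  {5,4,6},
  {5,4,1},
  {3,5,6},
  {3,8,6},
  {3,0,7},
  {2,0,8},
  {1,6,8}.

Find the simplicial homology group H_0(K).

H_0 ≅ Z.

Fix the vertex order 0 < 1 < 2 < 3 < 4 < 5 < 6 < 7 < 8 and write every simplex with vertices in increasing order. Then dim K = 2 and the simplices of K are:

  0-simplices (9): [0], [1], [2], [3], [4], [5], [6], [7], [8]
  1-simplices (27): (27 of them)
  2-simplices (18): [0,1,5], [0,1,7], [0,2,5], [0,2,8], [0,3,7], [0,3,8], [1,4,5], [1,4,8], [1,6,7], [1,6,8], [2,3,5], [2,3,7], [2,4,7], [2,4,8], [3,5,6], [3,6,8], [4,5,6], [4,6,7]

so the chain groups are C_0 ≅ Z^9, C_1 ≅ Z^27, C_2 ≅ Z^18.

∂_1: C_1 → C_0 maps an edge to its endpoints' difference, ∂[p,q] = q − p.
This gives a 9×27 integer matrix of rank 8; reducing to Smith normal form yields diagonal entries (1,1,1,1,1,1,1,1).

The boundary map ∂_2: C_2 → C_1 sends each 2-simplex [p,q,r] to [q,r] − [p,r] + [p,q]. For instance
  ∂[1,4,5] = [4,5] − [1,5] + [1,4],
  ∂[0,3,7] = [3,7] − [0,7] + [0,3].
This gives a 27×18 integer matrix of rank 18; reducing to Smith normal form yields diagonal entries (1,1,1,1,1,1,1,1,1,1,1,1,1,1,1,1,1,2).

From H_k ≅ ker(∂_k) / im(∂_{k+1}) we obtain:

  H_0: rank C_0 − rank ∂_1 = 9 − 8 = 1, and the invariant factors of ∂_1 are all 1, so H_0 ≅ Z.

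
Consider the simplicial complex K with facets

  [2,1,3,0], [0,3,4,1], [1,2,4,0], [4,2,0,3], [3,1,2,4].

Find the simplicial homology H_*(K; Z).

We work with the vertex ordering 0 < 1 < 2 < 3 < 4. The simplices of K, each written with vertices in increasing order, are:

  0-simplices (5): [0], [1], [2], [3], [4]
  1-simplices (10): [0,1], [0,2], [0,3], [0,4], [1,2], [1,3], [1,4], [2,3], [2,4], [3,4]
  2-simplices (10): [0,1,2], [0,1,3], [0,1,4], [0,2,3], [0,2,4], [0,3,4], [1,2,3], [1,2,4], [1,3,4], [2,3,4]
  3-simplices (5): [0,1,2,3], [0,1,2,4], [0,1,3,4], [0,2,3,4], [1,2,3,4]

so the chain groups are C_0 ≅ Z^5, C_1 ≅ Z^10, C_2 ≅ Z^10, C_3 ≅ Z^5.

Boundary ∂_1: C_1 → C_0 is given by ∂[p,q] = [q] − [p]. For instance
  ∂[1,2] = [2] − [1].
As a 5×10 matrix over Z this has rank 4, with invariant factors (1,1,1,1).

Boundary ∂_2: C_2 → C_1 sends each 2-simplex [p,q,r] to [q,r] − [p,r] + [p,q]. For instance
  ∂[1,2,4] = [2,4] − [1,4] + [1,2],
  ∂[0,2,4] = [2,4] − [0,4] + [0,2].
As a 10×10 matrix over Z this has rank 6, with invariant factors (1,1,1,1,1,1).

∂_3: C_3 → C_2 sends each 3-simplex σ to the alternating sum Σ_i (−1)^i (σ with its i-th vertex removed). For instance
  ∂[0,1,2,3] = [1,2,3] − [0,2,3] + [0,1,3] − [0,1,2],
  ∂[0,2,3,4] = [2,3,4] − [0,3,4] + [0,2,4] − [0,2,3].
The resulting 10×5 matrix has rank 4, and its Smith normal form has invariant factors (1,1,1,1).

From H_k ≅ ker(∂_k) / im(∂_{k+1}) we obtain:

  H_0: rank C_0 − rank ∂_1 = 5 − 4 = 1, and the invariant factors of ∂_1 are all 1, so H_0 = Z.
  H_1: rank ker ∂_1 − rank ∂_2 = (10 − 4) − 6 = 0, and the invariant factors of ∂_2 are all 1, so H_1 = 0.
  H_2: rank ker ∂_2 − rank ∂_3 = (10 − 6) − 4 = 0, and the invariant factors of ∂_3 are all 1, so H_2 = 0.
  H_3: rank ker ∂_3 − rank ∂_4 = (5 − 4) − 0 = 1, and there is no ∂_4, so H_3 = Z.

(K is a triangulation of the 3-sphere S^3.)

H_0 = Z,  H_1 = 0,  H_2 = 0,  H_3 = Z.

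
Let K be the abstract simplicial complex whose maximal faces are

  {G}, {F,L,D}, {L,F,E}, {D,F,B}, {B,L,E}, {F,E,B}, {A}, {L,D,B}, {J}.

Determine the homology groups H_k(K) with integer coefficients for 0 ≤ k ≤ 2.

H_0 = Z^4,  H_1 = 0,  H_2 = Z.

Take the total order A < B < D < E < F < G < J < L on the vertex set. Then K (dimension 2) consists of the simplices:

  0-simplices (8): A, B, D, E, F, G, J, L
  1-simplices (9): BD, BE, BF, BL, DF, DL, EF, EL, FL
  2-simplices (6): BDF, BDL, BEF, BEL, DFL, EFL

so the chain groups are C_0 ≅ Z^8, C_1 ≅ Z^9, C_2 ≅ Z^6.

∂_1: C_1 → C_0 sends each edge [p,q] (with p < q) to q − p. For instance
  ∂DL = L − D.
The resulting 8×9 matrix has rank 4, and its Smith normal form has invariant factors (1,1,1,1).

∂_2: C_2 → C_1 maps a triangle to the signed sum of its edges. For instance
  ∂BEL = EL − BL + BE,
  ∂EFL = FL − EL + EF.
As a 9×6 matrix over Z this has rank 5, with invariant factors (1,1,1,1,1).

From H_k ≅ ker(∂_k) / im(∂_{k+1}) we obtain:

  H_0: rank C_0 − rank ∂_1 = 8 − 4 = 4, and the invariant factors of ∂_1 are all 1, so H_0 ≅ Z^4.
  H_1: rank ker ∂_1 − rank ∂_2 = (9 − 4) − 5 = 0, and the invariant factors of ∂_2 are all 1, so H_1 ≅ 0.
  H_2: rank ker ∂_2 − rank ∂_3 = (6 − 5) − 0 = 1, and there is no ∂_3, so H_2 ≅ Z.

(K is a triangulation of the disjoint union of the 2-sphere S^2 and a set of 3 points.)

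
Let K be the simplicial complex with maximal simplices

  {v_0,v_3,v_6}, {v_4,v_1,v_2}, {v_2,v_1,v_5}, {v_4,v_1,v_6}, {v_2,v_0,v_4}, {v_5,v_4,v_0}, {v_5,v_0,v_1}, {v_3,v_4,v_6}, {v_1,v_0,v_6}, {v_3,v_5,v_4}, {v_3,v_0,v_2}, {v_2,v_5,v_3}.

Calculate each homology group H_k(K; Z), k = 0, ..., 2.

Fix the vertex order v_0 < v_1 < v_2 < v_3 < v_4 < v_5 < v_6 and write every simplex with vertices in increasing order. Then dim K = 2 and the simplices of K are:

  0-simplices (7): [v_0], [v_1], [v_2], [v_3], [v_4], [v_5], [v_6]
  1-simplices (18): (18 of them)
  2-simplices (12): (12 of them)

giving chain groups C_0 ≅ Z^7, C_1 ≅ Z^18, C_2 ≅ Z^12.

∂_1: C_1 → C_0 is given by ∂[p,q] = [q] − [p].
The resulting 7×18 matrix has rank 6, and its Smith normal form has invariant factors (1,1,1,1,1,1).

The boundary map ∂_2: C_2 → C_1 acts by ∂[p,q,r] = [q,r] − [p,r] + [p,q]. For instance
  ∂[v_3,v_4,v_6] = [v_4,v_6] − [v_3,v_6] + [v_3,v_4],
  ∂[v_0,v_2,v_4] = [v_2,v_4] − [v_0,v_4] + [v_0,v_2].
The 18×12 boundary matrix has rank 12 and Smith normal form diag(1,1,1,1,1,1,1,1,1,1,1,2).

From H_k ≅ ker(∂_k) / im(∂_{k+1}) we obtain:

  H_0: rank C_0 − rank ∂_1 = 7 − 6 = 1, and the invariant factors of ∂_1 are all 1, so H_0 = Z.
  H_1: rank ker ∂_1 − rank ∂_2 = (18 − 6) − 12 = 0, and ∂_2 has invariant factor 2 > 1, so H_1 = Z/2.
  H_2: rank ker ∂_2 − rank ∂_3 = (12 − 12) − 0 = 0, and there is no ∂_3, so H_2 = 0.

H_0 ≅ Z,  H_1 ≅ Z/2,  H_2 = 0.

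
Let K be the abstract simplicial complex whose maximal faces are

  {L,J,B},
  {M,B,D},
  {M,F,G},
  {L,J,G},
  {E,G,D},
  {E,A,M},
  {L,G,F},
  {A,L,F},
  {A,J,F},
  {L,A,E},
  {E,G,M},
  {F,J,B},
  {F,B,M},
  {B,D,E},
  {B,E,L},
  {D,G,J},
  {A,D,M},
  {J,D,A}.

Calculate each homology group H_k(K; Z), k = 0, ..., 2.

We work with the vertex ordering A < B < D < E < F < G < J < L < M. The simplices of K, each written with vertices in increasing order, are:

  0-simplices (9): A, B, D, E, F, G, J, L, M
  1-simplices (27): AD, AE, AF, AJ, AL, AM, BD, BE, BF, BJ, BL, BM, DE, DG, DJ, DM, EG, EL, EM, FG, FJ, FL, FM, GJ, GL, GM, JL
  2-simplices (18): ADJ, ADM, AEL, AEM, AFJ, AFL, BDE, BDM, BEL, BFJ, BFM, BJL, DEG, DGJ, EGM, FGL, FGM, GJL

giving chain groups C_0 ≅ Z^9, C_1 ≅ Z^27, C_2 ≅ Z^18.

The boundary map ∂_1: C_1 → C_0 sends each edge [p,q] (with p < q) to q − p. For instance
  ∂EL = L − E.
The resulting 9×27 matrix has rank 8, and its Smith normal form has invariant factors (1,1,1,1,1,1,1,1).

Boundary ∂_2: C_2 → C_1 maps a triangle to the signed sum of its edges. For instance
  ∂ADM = DM − AM + AD,
  ∂AFL = FL − AL + AF.
The 27×18 boundary matrix has rank 18 and Smith normal form diag(1,1,1,1,1,1,1,1,1,1,1,1,1,1,1,1,1,2).

Now H_k = ker ∂_k / im ∂_{k+1}, so:

  H_0: rank C_0 − rank ∂_1 = 9 − 8 = 1, and the invariant factors of ∂_1 are all 1, so H_0 = Z.
  H_1: rank ker ∂_1 − rank ∂_2 = (27 − 8) − 18 = 1, and ∂_2 has invariant factor 2 > 1, so H_1 = Z ⊕ Z_2.
  H_2: rank ker ∂_2 − rank ∂_3 = (18 − 18) − 0 = 0, and there is no ∂_3, so H_2 = 0.

H_0 = Z,  H_1 = Z ⊕ Z_2,  H_2 = 0.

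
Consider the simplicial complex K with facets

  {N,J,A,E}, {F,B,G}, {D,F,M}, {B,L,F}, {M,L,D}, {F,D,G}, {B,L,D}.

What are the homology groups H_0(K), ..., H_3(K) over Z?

Take the total order A < B < D < E < F < G < J < L < M < N on the vertex set. Then K (dimension 3) consists of the simplices:

  0-simplices (10): A, B, D, E, F, G, J, L, M, N
  1-simplices (18): AE, AJ, AN, BD, BF, BG, BL, DF, DG, DL, DM, EJ, EN, FG, FL, FM, JN, LM
  2-simplices (10): AEJ, AEN, AJN, BDL, BFG, BFL, DFG, DFM, DLM, EJN
  3-simplices (1): AEJN

so the chain groups are C_0 ≅ Z^10, C_1 ≅ Z^18, C_2 ≅ Z^10, C_3 ≅ Z^1.

Boundary ∂_1: C_1 → C_0 maps an edge to its endpoints' difference, ∂[p,q] = q − p.
The 10×18 boundary matrix has rank 8 and Smith normal form diag(1,1,1,1,1,1,1,1).

Boundary ∂_2: C_2 → C_1 maps a triangle to the signed sum of its edges. For instance
  ∂BFL = FL − BL + BF,
  ∂BFG = FG − BG + BF.
The 18×10 boundary matrix has rank 9 and Smith normal form diag(1,1,1,1,1,1,1,1,1).

Boundary ∂_3: C_3 → C_2 sends each 3-simplex σ to the alternating sum Σ_i (−1)^i (σ with its i-th vertex removed). For instance
  ∂AEJN = EJN − AJN + AEN − AEJ.
This gives a 10×1 integer matrix of rank 1; reducing to Smith normal form yields diagonal entries (1).

Computing H_k = (kernel of ∂_k) / (image of ∂_{k+1}):

  H_0: rank C_0 − rank ∂_1 = 10 − 8 = 2, and the invariant factors of ∂_1 are all 1, so H_0 ≅ Z^2.
  H_1: rank ker ∂_1 − rank ∂_2 = (18 − 8) − 9 = 1, and the invariant factors of ∂_2 are all 1, so H_1 ≅ Z.
  H_2: rank ker ∂_2 − rank ∂_3 = (10 − 9) − 1 = 0, and the invariant factors of ∂_3 are all 1, so H_2 ≅ 0.
  H_3: rank ker ∂_3 − rank ∂_4 = (1 − 1) − 0 = 0, and there is no ∂_4, so H_3 ≅ 0.

(K is a triangulation of the disjoint union of the cylinder S^1 x I and the 3-simplex.)

H_0 = Z^2,  H_1 = Z,  H_2 = 0,  H_3 = 0.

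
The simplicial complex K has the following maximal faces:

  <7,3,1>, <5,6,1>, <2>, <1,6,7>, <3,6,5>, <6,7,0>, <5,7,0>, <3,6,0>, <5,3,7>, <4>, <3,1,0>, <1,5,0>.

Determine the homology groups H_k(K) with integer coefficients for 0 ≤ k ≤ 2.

H_0 = Z^3,  H_1 = Z/2Z,  H_2 = 0.

Order the vertices as 0 < 1 < 2 < 3 < 4 < 5 < 6 < 7. Listing each simplex with vertices in this order, K has dimension 2 with simplices:

  0-simplices (8): [0], [1], [2], [3], [4], [5], [6], [7]
  1-simplices (15): [0,1], [0,3], [0,5], [0,6], [0,7], [1,3], [1,5], [1,6], [1,7], [3,5], [3,6], [3,7], [5,6], [5,7], [6,7]
  2-simplices (10): [0,1,3], [0,1,5], [0,3,6], [0,5,7], [0,6,7], [1,3,7], [1,5,6], [1,6,7], [3,5,6], [3,5,7]

giving chain groups C_0 ≅ Z^8, C_1 ≅ Z^15, C_2 ≅ Z^10.

The boundary map ∂_1: C_1 → C_0 maps an edge to its endpoints' difference, ∂[p,q] = q − p.
The 8×15 boundary matrix has rank 5 and Smith normal form diag(1,1,1,1,1).

∂_2: C_2 → C_1 sends each 2-simplex [p,q,r] to [q,r] − [p,r] + [p,q]. For instance
  ∂[1,5,6] = [5,6] − [1,6] + [1,5],
  ∂[1,3,7] = [3,7] − [1,7] + [1,3].
The resulting 15×10 matrix has rank 10, and its Smith normal form has invariant factors (1,1,1,1,1,1,1,1,1,2).

Reading off H_k = ker ∂_k / im ∂_{k+1}:

  H_0: rank C_0 − rank ∂_1 = 8 − 5 = 3, and the invariant factors of ∂_1 are all 1, so H_0 = Z^3.
  H_1: rank ker ∂_1 − rank ∂_2 = (15 − 5) − 10 = 0, and ∂_2 has invariant factor 2 > 1, so H_1 = Z/2Z.
  H_2: rank ker ∂_2 − rank ∂_3 = (10 − 10) − 0 = 0, and there is no ∂_3, so H_2 = 0.

As a check, the Euler characteristic is 8 − 15 + 10 = 3, which agrees with 3 − 0 + 0 = 3.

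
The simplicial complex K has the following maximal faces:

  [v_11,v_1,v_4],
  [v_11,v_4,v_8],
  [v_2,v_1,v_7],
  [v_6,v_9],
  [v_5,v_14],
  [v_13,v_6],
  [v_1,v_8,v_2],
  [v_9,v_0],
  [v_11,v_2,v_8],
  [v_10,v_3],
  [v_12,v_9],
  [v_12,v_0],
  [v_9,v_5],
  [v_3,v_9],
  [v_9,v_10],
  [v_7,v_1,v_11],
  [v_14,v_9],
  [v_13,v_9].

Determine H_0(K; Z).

H_0 ≅ Z^2.

K has 15 vertices, 24 edges, 6 triangles.
rank ∂_0 = 0, rank ∂_1 = 13 ⇒ b_0 = 15 − 0 − 13 = 2; all invariant factors of ∂_1 are 1 so no torsion. So H_0 ≅ Z^2.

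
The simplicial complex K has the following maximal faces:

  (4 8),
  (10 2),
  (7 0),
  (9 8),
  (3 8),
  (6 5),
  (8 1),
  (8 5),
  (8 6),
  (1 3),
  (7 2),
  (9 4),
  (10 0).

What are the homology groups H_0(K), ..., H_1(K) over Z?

We work with the vertex ordering 0 < 1 < 2 < 3 < 4 < 5 < 6 < 7 < 8 < 9 < 10. The simplices of K, each written with vertices in increasing order, are:

  0-simplices (11): [0], [1], [2], [3], [4], [5], [6], [7], [8], [9], [10]
  1-simplices (13): [0,7], [0,10], [1,3], [1,8], [2,7], [2,10], [3,8], [4,8], [4,9], [5,6], [5,8], [6,8], [8,9]

giving chain groups C_0 ≅ Z^11, C_1 ≅ Z^13.

Boundary ∂_1: C_1 → C_0 maps an edge to its endpoints' difference, ∂[p,q] = q − p. For instance
  ∂[3,8] = [8] − [3].
The resulting 11×13 matrix has rank 9, and its Smith normal form has invariant factors (1,1,1,1,1,1,1,1,1).

Reading off H_k = ker ∂_k / im ∂_{k+1}:

  H_0: rank C_0 − rank ∂_1 = 11 − 9 = 2, and the invariant factors of ∂_1 are all 1, so H_0 = Z^2.
  H_1: rank ker ∂_1 − rank ∂_2 = (13 − 9) − 0 = 4, and there is no ∂_2, so H_1 = Z^4.

As a check, the Euler characteristic is 11 − 13 = -2, which agrees with 2 − 4 = -2.

H_0 = Z^2,  H_1 = Z^4.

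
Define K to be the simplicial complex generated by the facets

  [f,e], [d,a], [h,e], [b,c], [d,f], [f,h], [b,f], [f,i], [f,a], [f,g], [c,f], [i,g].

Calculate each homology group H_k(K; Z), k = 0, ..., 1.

H_0 ≅ Z,  H_1 ≅ Z^4.

Take the total order a < b < c < d < e < f < g < h < i on the vertex set. Then K (dimension 1) consists of the simplices:

  0-simplices (9): a, b, c, d, e, f, g, h, i
  1-simplices (12): ad, af, bc, bf, cf, df, ef, eh, fg, fh, fi, gi

so the chain groups are C_0 ≅ Z^9, C_1 ≅ Z^12.

Boundary ∂_1: C_1 → C_0 is given by ∂[p,q] = [q] − [p]. For instance
  ∂fg = g − f.
As a 9×12 matrix over Z this has rank 8, with invariant factors (1,1,1,1,1,1,1,1).

Now H_k = ker ∂_k / im ∂_{k+1}, so:

  H_0: rank C_0 − rank ∂_1 = 9 − 8 = 1, and the invariant factors of ∂_1 are all 1, so H_0 = Z.
  H_1: rank ker ∂_1 − rank ∂_2 = (12 − 8) − 0 = 4, and there is no ∂_2, so H_1 = Z^4.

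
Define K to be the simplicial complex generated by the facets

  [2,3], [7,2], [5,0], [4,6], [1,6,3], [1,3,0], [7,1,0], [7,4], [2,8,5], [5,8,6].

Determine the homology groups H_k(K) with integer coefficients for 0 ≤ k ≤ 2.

Take the total order 0 < 1 < 2 < 3 < 4 < 5 < 6 < 7 < 8 on the vertex set. Then K (dimension 2) consists of the simplices:

  0-simplices (9): [0], [1], [2], [3], [4], [5], [6], [7], [8]
  1-simplices (17): [0,1], [0,3], [0,5], [0,7], [1,3], [1,6], [1,7], [2,3], [2,5], [2,7], [2,8], [3,6], [4,6], [4,7], [5,6], [5,8], [6,8]
  2-simplices (5): [0,1,3], [0,1,7], [1,3,6], [2,5,8], [5,6,8]

so the chain groups are C_0 ≅ Z^9, C_1 ≅ Z^17, C_2 ≅ Z^5.

The boundary map ∂_1: C_1 → C_0 maps an edge to its endpoints' difference, ∂[p,q] = q − p. For instance
  ∂[2,8] = [8] − [2].
The 9×17 boundary matrix has rank 8 and Smith normal form diag(1,1,1,1,1,1,1,1).

Boundary ∂_2: C_2 → C_1 maps a triangle to the signed sum of its edges. For instance
  ∂[0,1,7] = [1,7] − [0,7] + [0,1],
  ∂[1,3,6] = [3,6] − [1,6] + [1,3].
The 17×5 boundary matrix has rank 5 and Smith normal form diag(1,1,1,1,1).

Reading off H_k = ker ∂_k / im ∂_{k+1}:

  H_0: rank C_0 − rank ∂_1 = 9 − 8 = 1, and the invariant factors of ∂_1 are all 1, so H_0 ≅ Z.
  H_1: rank ker ∂_1 − rank ∂_2 = (17 − 8) − 5 = 4, and the invariant factors of ∂_2 are all 1, so H_1 ≅ Z^4.
  H_2: rank ker ∂_2 − rank ∂_3 = (5 − 5) − 0 = 0, and there is no ∂_3, so H_2 ≅ 0.

As a check, the Euler characteristic is 9 − 17 + 5 = -3, which agrees with 1 − 4 + 0 = -3.

H_0 ≅ Z,  H_1 ≅ Z^4,  H_2 = 0.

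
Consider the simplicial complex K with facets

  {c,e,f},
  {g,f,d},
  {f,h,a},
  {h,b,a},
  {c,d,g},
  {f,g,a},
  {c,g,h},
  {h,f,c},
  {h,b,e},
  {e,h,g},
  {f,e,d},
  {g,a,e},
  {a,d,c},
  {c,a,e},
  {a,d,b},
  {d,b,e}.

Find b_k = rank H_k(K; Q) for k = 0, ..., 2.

b_0 = 1, b_1 = 2, b_2 = 1.

Fix the vertex order a < b < c < d < e < f < g < h and write every simplex with vertices in increasing order. Then dim K = 2 and the simplices of K are:

  0-simplices (8): a, b, c, d, e, f, g, h
  1-simplices (24): ab, ac, ad, ae, af, ag, ah, bd, be, bh, cd, ce, cf, cg, ch, de, df, dg, ef, eg, eh, fg, fh, gh
  2-simplices (16): abd, abh, acd, ace, aeg, afg, afh, bde, beh, cdg, cef, cfh, cgh, def, dfg, egh

so the chain groups are C_0 ≅ Z^8, C_1 ≅ Z^24, C_2 ≅ Z^16.

∂_1: C_1 → C_0 maps an edge to its endpoints' difference, ∂[p,q] = q − p. For instance
  ∂bd = d − b.
This gives a 8×24 integer matrix of rank 7; reducing to Smith normal form yields diagonal entries (1,1,1,1,1,1,1).

∂_2: C_2 → C_1 acts by ∂[p,q,r] = [q,r] − [p,r] + [p,q]. For instance
  ∂ace = ce − ae + ac,
  ∂aeg = eg − ag + ae.
As a 24×16 matrix over Z this has rank 15, with invariant factors (1,1,1,1,1,1,1,1,1,1,1,1,1,1,1).

From H_k ≅ ker(∂_k) / im(∂_{k+1}) we obtain:

  H_0: rank C_0 − rank ∂_1 = 8 − 7 = 1, and the invariant factors of ∂_1 are all 1, so H_0 ≅ Z.
  H_1: rank ker ∂_1 − rank ∂_2 = (24 − 7) − 15 = 2, and the invariant factors of ∂_2 are all 1, so H_1 ≅ Z^2.
  H_2: rank ker ∂_2 − rank ∂_3 = (16 − 15) − 0 = 1, and there is no ∂_3, so H_2 ≅ Z.

Hence the Betti numbers are b_0 = 1, b_1 = 2, b_2 = 1.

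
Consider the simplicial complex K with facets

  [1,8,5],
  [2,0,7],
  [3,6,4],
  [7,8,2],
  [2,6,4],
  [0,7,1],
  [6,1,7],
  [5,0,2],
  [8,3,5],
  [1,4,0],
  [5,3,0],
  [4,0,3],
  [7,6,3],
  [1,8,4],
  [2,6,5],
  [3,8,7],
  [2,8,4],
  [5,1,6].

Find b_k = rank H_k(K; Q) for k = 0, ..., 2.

b_0 = 1, b_1 = 2, b_2 = 1.

Take the total order 0 < 1 < 2 < 3 < 4 < 5 < 6 < 7 < 8 on the vertex set. Then K (dimension 2) consists of the simplices:

  0-simplices (9): [0], [1], [2], [3], [4], [5], [6], [7], [8]
  1-simplices (27): (27 of them)
  2-simplices (18): [0,1,4], [0,1,7], [0,2,5], [0,2,7], [0,3,4], [0,3,5], [1,4,8], [1,5,6], [1,5,8], [1,6,7], [2,4,6], [2,4,8], [2,5,6], [2,7,8], [3,4,6], [3,5,8], [3,6,7], [3,7,8]

so the chain groups are C_0 ≅ Z^9, C_1 ≅ Z^27, C_2 ≅ Z^18.

Boundary ∂_1: C_1 → C_0 maps an edge to its endpoints' difference, ∂[p,q] = q − p. For instance
  ∂[2,7] = [7] − [2].
The resulting 9×27 matrix has rank 8, and its Smith normal form has invariant factors (1,1,1,1,1,1,1,1).

The boundary map ∂_2: C_2 → C_1 maps a triangle to the signed sum of its edges. For instance
  ∂[0,2,7] = [2,7] − [0,7] + [0,2],
  ∂[0,1,7] = [1,7] − [0,7] + [0,1].
The resulting 27×18 matrix has rank 17, and its Smith normal form has invariant factors (1,1,1,1,1,1,1,1,1,1,1,1,1,1,1,1,1).

From H_k ≅ ker(∂_k) / im(∂_{k+1}) we obtain:

  H_0: rank C_0 − rank ∂_1 = 9 − 8 = 1, and the invariant factors of ∂_1 are all 1, so H_0 = Z.
  H_1: rank ker ∂_1 − rank ∂_2 = (27 − 8) − 17 = 2, and the invariant factors of ∂_2 are all 1, so H_1 = Z^2.
  H_2: rank ker ∂_2 − rank ∂_3 = (18 − 17) − 0 = 1, and there is no ∂_3, so H_2 = Z.

(K is a triangulation of the torus T^2.)

Hence the Betti numbers are b_0 = 1, b_1 = 2, b_2 = 1.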